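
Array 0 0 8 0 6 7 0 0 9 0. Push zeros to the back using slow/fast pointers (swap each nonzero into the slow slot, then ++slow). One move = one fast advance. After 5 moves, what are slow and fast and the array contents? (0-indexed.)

slow=2, fast=5, a=[8, 6, 0, 0, 0, 7, 0, 0, 9, 0]

(s=0,f=0) a[fast]=0 → fast++
(s=0,f=1) a[fast]=0 → fast++
(s=0,f=2) a[fast]=8≠0 swap→a[0]=8 → slow++,fast++
(s=1,f=3) a[fast]=0 → fast++
(s=1,f=4) a[fast]=6≠0 swap→a[1]=6 → slow++,fast++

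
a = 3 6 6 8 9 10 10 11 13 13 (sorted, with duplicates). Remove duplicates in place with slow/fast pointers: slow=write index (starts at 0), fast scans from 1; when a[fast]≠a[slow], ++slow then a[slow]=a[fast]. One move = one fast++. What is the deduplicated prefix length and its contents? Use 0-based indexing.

slow=0 fast=1: a[fast]=6≠a[slow]=3 write a[1]=6, slow++,fast++
slow=1 fast=2: a[fast]=6=a[slow] dup, fast++
slow=1 fast=3: a[fast]=8≠a[slow]=6 write a[2]=8, slow++,fast++
slow=2 fast=4: a[fast]=9≠a[slow]=8 write a[3]=9, slow++,fast++
slow=3 fast=5: a[fast]=10≠a[slow]=9 write a[4]=10, slow++,fast++
slow=4 fast=6: a[fast]=10=a[slow] dup, fast++
slow=4 fast=7: a[fast]=11≠a[slow]=10 write a[5]=11, slow++,fast++
slow=5 fast=8: a[fast]=13≠a[slow]=11 write a[6]=13, slow++,fast++
slow=6 fast=9: a[fast]=13=a[slow] dup, fast++

length 7; prefix = [3, 6, 8, 9, 10, 11, 13]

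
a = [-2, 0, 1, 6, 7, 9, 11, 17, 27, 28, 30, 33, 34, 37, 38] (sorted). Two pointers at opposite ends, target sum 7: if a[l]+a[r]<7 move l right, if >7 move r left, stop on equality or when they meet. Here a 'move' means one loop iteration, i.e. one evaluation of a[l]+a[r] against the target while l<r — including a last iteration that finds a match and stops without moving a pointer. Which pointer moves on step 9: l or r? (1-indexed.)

r

l=1 r=15: -2+38=36 >7, r--
l=1 r=14: -2+37=35 >7, r--
l=1 r=13: -2+34=32 >7, r--
l=1 r=12: -2+33=31 >7, r--
l=1 r=11: -2+30=28 >7, r--
l=1 r=10: -2+28=26 >7, r--
l=1 r=9: -2+27=25 >7, r--
l=1 r=8: -2+17=15 >7, r--
l=1 r=7: -2+11=9 >7, r--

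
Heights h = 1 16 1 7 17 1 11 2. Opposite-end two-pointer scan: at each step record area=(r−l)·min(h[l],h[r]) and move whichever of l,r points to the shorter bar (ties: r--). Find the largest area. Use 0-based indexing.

max area = 55

l=0 r=7: min(1,2)*7=7 best=7 *, l++
l=1 r=7: min(16,2)*6=12 best=12 *, r--
l=1 r=6: min(16,11)*5=55 best=55 *, r--
l=1 r=5: min(16,1)*4=4 best=55, r--
l=1 r=4: min(16,17)*3=48 best=55, l++
l=2 r=4: min(1,17)*2=2 best=55, l++
l=3 r=4: min(7,17)*1=7 best=55, l++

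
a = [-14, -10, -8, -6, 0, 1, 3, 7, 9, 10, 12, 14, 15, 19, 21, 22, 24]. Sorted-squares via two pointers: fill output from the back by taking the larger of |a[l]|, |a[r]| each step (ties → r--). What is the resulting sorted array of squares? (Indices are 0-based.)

[0,16] |-14|<=|24| out[16]=576 → r--
[0,15] |-14|<=|22| out[15]=484 → r--
[0,14] |-14|<=|21| out[14]=441 → r--
[0,13] |-14|<=|19| out[13]=361 → r--
[0,12] |-14|<=|15| out[12]=225 → r--
[0,11] |-14|<=|14| out[11]=196 → r--
[0,10] |-14|>|12| out[10]=196 → l++
[1,10] |-10|<=|12| out[9]=144 → r--
[1,9] |-10|<=|10| out[8]=100 → r--
[1,8] |-10|>|9| out[7]=100 → l++
[2,8] |-8|<=|9| out[6]=81 → r--
[2,7] |-8|>|7| out[5]=64 → l++
[3,7] |-6|<=|7| out[4]=49 → r--
[3,6] |-6|>|3| out[3]=36 → l++
[4,6] |0|<=|3| out[2]=9 → r--
[4,5] |0|<=|1| out[1]=1 → r--
[4,4] |0|<=|0| out[0]=0 → r--

[0, 1, 9, 36, 49, 64, 81, 100, 100, 144, 196, 196, 225, 361, 441, 484, 576]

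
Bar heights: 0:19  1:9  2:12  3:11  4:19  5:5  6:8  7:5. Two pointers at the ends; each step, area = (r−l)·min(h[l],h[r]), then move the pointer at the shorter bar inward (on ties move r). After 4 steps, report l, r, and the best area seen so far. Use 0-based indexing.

l=0, r=3, best area=76

l=0 r=7: min(19,5)*7=35 best=35 *, r--
l=0 r=6: min(19,8)*6=48 best=48 *, r--
l=0 r=5: min(19,5)*5=25 best=48, r--
l=0 r=4: min(19,19)*4=76 best=76 *, r--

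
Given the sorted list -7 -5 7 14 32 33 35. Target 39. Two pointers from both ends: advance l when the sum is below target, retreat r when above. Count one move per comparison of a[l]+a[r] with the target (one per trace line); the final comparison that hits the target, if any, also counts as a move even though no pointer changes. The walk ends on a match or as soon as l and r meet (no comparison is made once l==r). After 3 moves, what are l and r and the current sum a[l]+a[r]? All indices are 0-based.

l=2, r=5, sum=40

[0,6] -7+35=28 <39 → l++
[1,6] -5+35=30 <39 → l++
[2,6] 7+35=42 >39 → r--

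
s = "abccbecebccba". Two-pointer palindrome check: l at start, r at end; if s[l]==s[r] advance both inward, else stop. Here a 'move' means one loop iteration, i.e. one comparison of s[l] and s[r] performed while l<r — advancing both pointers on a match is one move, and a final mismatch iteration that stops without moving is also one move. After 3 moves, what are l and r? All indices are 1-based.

l=1 r=13: 'a'=='a', l++,r--
l=2 r=12: 'b'=='b', l++,r--
l=3 r=11: 'c'=='c', l++,r--

l=4, r=10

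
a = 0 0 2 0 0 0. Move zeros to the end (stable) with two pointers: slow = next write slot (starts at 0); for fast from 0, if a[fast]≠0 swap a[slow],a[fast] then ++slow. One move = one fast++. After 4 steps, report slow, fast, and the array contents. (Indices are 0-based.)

slow=0 fast=0: a[fast]=0, fast++
slow=0 fast=1: a[fast]=0, fast++
slow=0 fast=2: a[fast]=2≠0 swap→a[0]=2, slow++,fast++
slow=1 fast=3: a[fast]=0, fast++

slow=1, fast=4, a=[2, 0, 0, 0, 0, 0]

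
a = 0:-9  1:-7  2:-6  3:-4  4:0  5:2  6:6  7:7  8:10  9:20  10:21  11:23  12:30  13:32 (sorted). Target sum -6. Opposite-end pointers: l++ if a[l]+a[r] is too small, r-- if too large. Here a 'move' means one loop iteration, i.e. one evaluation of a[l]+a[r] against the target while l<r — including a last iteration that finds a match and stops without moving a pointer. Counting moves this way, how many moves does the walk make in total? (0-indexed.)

12 moves

l=0 r=13: -9+32=23 >-6, r--
l=0 r=12: -9+30=21 >-6, r--
l=0 r=11: -9+23=14 >-6, r--
l=0 r=10: -9+21=12 >-6, r--
l=0 r=9: -9+20=11 >-6, r--
l=0 r=8: -9+10=1 >-6, r--
l=0 r=7: -9+7=-2 >-6, r--
l=0 r=6: -9+6=-3 >-6, r--
l=0 r=5: -9+2=-7 <-6, l++
l=1 r=5: -7+2=-5 >-6, r--
l=1 r=4: -7+0=-7 <-6, l++
l=2 r=4: -6+0=-6, found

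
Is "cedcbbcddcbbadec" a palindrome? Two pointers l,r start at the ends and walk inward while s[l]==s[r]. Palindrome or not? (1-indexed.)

l=1 r=16: 'c'=='c', l++,r--
l=2 r=15: 'e'=='e', l++,r--
l=3 r=14: 'd'=='d', l++,r--
l=4 r=13: 'c'!='a', stop

not a palindrome (mismatch at 4,13)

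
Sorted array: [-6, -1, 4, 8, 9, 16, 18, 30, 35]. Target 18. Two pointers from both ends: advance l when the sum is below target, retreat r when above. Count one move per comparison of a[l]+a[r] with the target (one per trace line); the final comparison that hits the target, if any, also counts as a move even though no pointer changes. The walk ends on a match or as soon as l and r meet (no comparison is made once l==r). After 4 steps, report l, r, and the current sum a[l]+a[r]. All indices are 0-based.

[0,8] -6+35=29 >18 → r--
[0,7] -6+30=24 >18 → r--
[0,6] -6+18=12 <18 → l++
[1,6] -1+18=17 <18 → l++

l=2, r=6, sum=22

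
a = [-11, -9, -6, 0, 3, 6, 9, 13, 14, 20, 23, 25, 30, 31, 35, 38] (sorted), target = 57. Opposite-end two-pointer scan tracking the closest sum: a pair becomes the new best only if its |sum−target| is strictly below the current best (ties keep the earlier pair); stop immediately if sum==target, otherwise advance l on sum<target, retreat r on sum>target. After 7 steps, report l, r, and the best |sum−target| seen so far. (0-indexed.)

[0,15] -11+38=27 d=30 * → l++
[1,15] -9+38=29 d=28 * → l++
[2,15] -6+38=32 d=25 * → l++
[3,15] 0+38=38 d=19 * → l++
[4,15] 3+38=41 d=16 * → l++
[5,15] 6+38=44 d=13 * → l++
[6,15] 9+38=47 d=10 * → l++

l=7, r=15, best |Δ|=10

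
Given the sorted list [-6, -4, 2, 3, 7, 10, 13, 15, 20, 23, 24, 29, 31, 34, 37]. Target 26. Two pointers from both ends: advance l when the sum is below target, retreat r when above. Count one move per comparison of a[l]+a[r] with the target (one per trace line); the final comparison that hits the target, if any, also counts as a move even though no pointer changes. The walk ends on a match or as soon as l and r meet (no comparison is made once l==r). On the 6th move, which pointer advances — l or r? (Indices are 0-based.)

l=0 r=14: -6+37=31 >26, r--
l=0 r=13: -6+34=28 >26, r--
l=0 r=12: -6+31=25 <26, l++
l=1 r=12: -4+31=27 >26, r--
l=1 r=11: -4+29=25 <26, l++
l=2 r=11: 2+29=31 >26, r--

r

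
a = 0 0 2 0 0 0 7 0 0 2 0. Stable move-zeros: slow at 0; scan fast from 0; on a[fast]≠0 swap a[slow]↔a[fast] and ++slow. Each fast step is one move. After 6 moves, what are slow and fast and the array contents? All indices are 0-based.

slow=1, fast=6, a=[2, 0, 0, 0, 0, 0, 7, 0, 0, 2, 0]

(s=0,f=0) a[fast]=0 → fast++
(s=0,f=1) a[fast]=0 → fast++
(s=0,f=2) a[fast]=2≠0 swap→a[0]=2 → slow++,fast++
(s=1,f=3) a[fast]=0 → fast++
(s=1,f=4) a[fast]=0 → fast++
(s=1,f=5) a[fast]=0 → fast++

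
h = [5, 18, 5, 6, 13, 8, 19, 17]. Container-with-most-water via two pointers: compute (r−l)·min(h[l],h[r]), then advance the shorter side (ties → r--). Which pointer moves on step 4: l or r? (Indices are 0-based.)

l=0 r=7: min(5,17)*7=35 best=35 *, l++
l=1 r=7: min(18,17)*6=102 best=102 *, r--
l=1 r=6: min(18,19)*5=90 best=102, l++
l=2 r=6: min(5,19)*4=20 best=102, l++

l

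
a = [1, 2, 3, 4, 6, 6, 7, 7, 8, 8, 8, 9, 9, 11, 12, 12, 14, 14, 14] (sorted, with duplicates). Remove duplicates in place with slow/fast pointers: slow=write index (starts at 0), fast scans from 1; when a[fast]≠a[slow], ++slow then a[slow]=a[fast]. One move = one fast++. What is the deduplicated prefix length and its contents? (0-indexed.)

(s=0,f=1) a[fast]=2≠a[slow]=1 write a[1]=2 → slow++,fast++
(s=1,f=2) a[fast]=3≠a[slow]=2 write a[2]=3 → slow++,fast++
(s=2,f=3) a[fast]=4≠a[slow]=3 write a[3]=4 → slow++,fast++
(s=3,f=4) a[fast]=6≠a[slow]=4 write a[4]=6 → slow++,fast++
(s=4,f=5) a[fast]=6=a[slow] dup → fast++
(s=4,f=6) a[fast]=7≠a[slow]=6 write a[5]=7 → slow++,fast++
(s=5,f=7) a[fast]=7=a[slow] dup → fast++
(s=5,f=8) a[fast]=8≠a[slow]=7 write a[6]=8 → slow++,fast++
(s=6,f=9) a[fast]=8=a[slow] dup → fast++
(s=6,f=10) a[fast]=8=a[slow] dup → fast++
(s=6,f=11) a[fast]=9≠a[slow]=8 write a[7]=9 → slow++,fast++
(s=7,f=12) a[fast]=9=a[slow] dup → fast++
(s=7,f=13) a[fast]=11≠a[slow]=9 write a[8]=11 → slow++,fast++
(s=8,f=14) a[fast]=12≠a[slow]=11 write a[9]=12 → slow++,fast++
(s=9,f=15) a[fast]=12=a[slow] dup → fast++
(s=9,f=16) a[fast]=14≠a[slow]=12 write a[10]=14 → slow++,fast++
(s=10,f=17) a[fast]=14=a[slow] dup → fast++
(s=10,f=18) a[fast]=14=a[slow] dup → fast++

length 11; prefix = [1, 2, 3, 4, 6, 7, 8, 9, 11, 12, 14]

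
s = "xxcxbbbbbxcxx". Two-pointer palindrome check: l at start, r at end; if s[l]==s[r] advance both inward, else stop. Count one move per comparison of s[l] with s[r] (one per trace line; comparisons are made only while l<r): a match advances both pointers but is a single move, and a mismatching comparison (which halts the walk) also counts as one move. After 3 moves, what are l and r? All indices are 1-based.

l=1 r=13: 'x'=='x', l++,r--
l=2 r=12: 'x'=='x', l++,r--
l=3 r=11: 'c'=='c', l++,r--

l=4, r=10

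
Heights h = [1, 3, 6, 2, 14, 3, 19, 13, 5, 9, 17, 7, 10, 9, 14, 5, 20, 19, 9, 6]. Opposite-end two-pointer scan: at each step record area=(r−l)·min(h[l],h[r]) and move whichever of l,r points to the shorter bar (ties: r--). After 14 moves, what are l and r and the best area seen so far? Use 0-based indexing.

l=11, r=16, best area=209

[0,19] min(1,6)*19=19 best=19 * → l++
[1,19] min(3,6)*18=54 best=54 * → l++
[2,19] min(6,6)*17=102 best=102 * → r--
[2,18] min(6,9)*16=96 best=102 → l++
[3,18] min(2,9)*15=30 best=102 → l++
[4,18] min(14,9)*14=126 best=126 * → r--
[4,17] min(14,19)*13=182 best=182 * → l++
[5,17] min(3,19)*12=36 best=182 → l++
[6,17] min(19,19)*11=209 best=209 * → r--
[6,16] min(19,20)*10=190 best=209 → l++
[7,16] min(13,20)*9=117 best=209 → l++
[8,16] min(5,20)*8=40 best=209 → l++
[9,16] min(9,20)*7=63 best=209 → l++
[10,16] min(17,20)*6=102 best=209 → l++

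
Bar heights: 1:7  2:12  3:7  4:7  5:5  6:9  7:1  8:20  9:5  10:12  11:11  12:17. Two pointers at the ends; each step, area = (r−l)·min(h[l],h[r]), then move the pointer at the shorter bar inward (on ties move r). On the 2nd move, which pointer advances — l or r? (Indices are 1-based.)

[1,12] min(7,17)*11=77 best=77 * → l++
[2,12] min(12,17)*10=120 best=120 * → l++

l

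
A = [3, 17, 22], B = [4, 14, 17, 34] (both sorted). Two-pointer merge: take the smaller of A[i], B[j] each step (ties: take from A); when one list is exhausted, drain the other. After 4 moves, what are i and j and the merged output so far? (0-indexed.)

[i=0,j=0] A[i]=3<=B[j]=4 take 3 → i++
[i=1,j=0] A[i]=17>B[j]=4 take 4 → j++
[i=1,j=1] A[i]=17>B[j]=14 take 14 → j++
[i=1,j=2] A[i]=17<=B[j]=17 take 17 → i++

i=2, j=2, merged so far=[3, 4, 14, 17]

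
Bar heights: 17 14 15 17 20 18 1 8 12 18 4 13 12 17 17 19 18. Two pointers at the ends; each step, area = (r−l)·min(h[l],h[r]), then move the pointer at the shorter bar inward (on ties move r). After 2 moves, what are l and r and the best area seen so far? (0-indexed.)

l=2, r=16, best area=272

[0,16] min(17,18)*16=272 best=272 * → l++
[1,16] min(14,18)*15=210 best=272 → l++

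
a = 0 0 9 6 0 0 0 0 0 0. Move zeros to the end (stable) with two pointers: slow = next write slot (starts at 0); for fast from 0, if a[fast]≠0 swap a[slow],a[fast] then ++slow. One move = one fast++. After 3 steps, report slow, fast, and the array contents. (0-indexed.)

(s=0,f=0) a[fast]=0 → fast++
(s=0,f=1) a[fast]=0 → fast++
(s=0,f=2) a[fast]=9≠0 swap→a[0]=9 → slow++,fast++

slow=1, fast=3, a=[9, 0, 0, 6, 0, 0, 0, 0, 0, 0]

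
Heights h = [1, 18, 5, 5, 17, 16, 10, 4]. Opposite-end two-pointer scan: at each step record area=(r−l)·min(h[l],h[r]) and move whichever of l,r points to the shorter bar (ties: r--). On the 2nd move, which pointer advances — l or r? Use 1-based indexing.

r

[1,8] min(1,4)*7=7 best=7 * → l++
[2,8] min(18,4)*6=24 best=24 * → r--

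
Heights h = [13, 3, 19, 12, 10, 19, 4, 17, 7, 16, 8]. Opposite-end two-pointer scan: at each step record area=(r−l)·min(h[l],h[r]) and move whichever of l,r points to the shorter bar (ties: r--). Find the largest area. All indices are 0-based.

max area = 117

l=0 r=10: min(13,8)*10=80 best=80 *, r--
l=0 r=9: min(13,16)*9=117 best=117 *, l++
l=1 r=9: min(3,16)*8=24 best=117, l++
l=2 r=9: min(19,16)*7=112 best=117, r--
l=2 r=8: min(19,7)*6=42 best=117, r--
l=2 r=7: min(19,17)*5=85 best=117, r--
l=2 r=6: min(19,4)*4=16 best=117, r--
l=2 r=5: min(19,19)*3=57 best=117, r--
l=2 r=4: min(19,10)*2=20 best=117, r--
l=2 r=3: min(19,12)*1=12 best=117, r--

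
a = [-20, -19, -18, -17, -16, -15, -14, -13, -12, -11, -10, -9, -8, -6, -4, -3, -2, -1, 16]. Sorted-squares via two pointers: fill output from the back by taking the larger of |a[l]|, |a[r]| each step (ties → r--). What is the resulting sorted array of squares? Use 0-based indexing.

l=0 r=18: |-20|>|16| out[18]=400, l++
l=1 r=18: |-19|>|16| out[17]=361, l++
l=2 r=18: |-18|>|16| out[16]=324, l++
l=3 r=18: |-17|>|16| out[15]=289, l++
l=4 r=18: |-16|<=|16| out[14]=256, r--
l=4 r=17: |-16|>|-1| out[13]=256, l++
l=5 r=17: |-15|>|-1| out[12]=225, l++
l=6 r=17: |-14|>|-1| out[11]=196, l++
l=7 r=17: |-13|>|-1| out[10]=169, l++
l=8 r=17: |-12|>|-1| out[9]=144, l++
l=9 r=17: |-11|>|-1| out[8]=121, l++
l=10 r=17: |-10|>|-1| out[7]=100, l++
l=11 r=17: |-9|>|-1| out[6]=81, l++
l=12 r=17: |-8|>|-1| out[5]=64, l++
l=13 r=17: |-6|>|-1| out[4]=36, l++
l=14 r=17: |-4|>|-1| out[3]=16, l++
l=15 r=17: |-3|>|-1| out[2]=9, l++
l=16 r=17: |-2|>|-1| out[1]=4, l++
l=17 r=17: |-1|<=|-1| out[0]=1, r--

[1, 4, 9, 16, 36, 64, 81, 100, 121, 144, 169, 196, 225, 256, 256, 289, 324, 361, 400]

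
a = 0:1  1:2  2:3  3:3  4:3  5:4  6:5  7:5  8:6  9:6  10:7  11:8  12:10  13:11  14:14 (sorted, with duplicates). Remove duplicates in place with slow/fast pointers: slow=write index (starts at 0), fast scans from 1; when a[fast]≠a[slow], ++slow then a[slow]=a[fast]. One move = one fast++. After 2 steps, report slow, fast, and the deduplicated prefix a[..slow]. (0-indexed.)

slow=2, fast=3, prefix=[1, 2, 3]

(s=0,f=1) a[fast]=2≠a[slow]=1 write a[1]=2 → slow++,fast++
(s=1,f=2) a[fast]=3≠a[slow]=2 write a[2]=3 → slow++,fast++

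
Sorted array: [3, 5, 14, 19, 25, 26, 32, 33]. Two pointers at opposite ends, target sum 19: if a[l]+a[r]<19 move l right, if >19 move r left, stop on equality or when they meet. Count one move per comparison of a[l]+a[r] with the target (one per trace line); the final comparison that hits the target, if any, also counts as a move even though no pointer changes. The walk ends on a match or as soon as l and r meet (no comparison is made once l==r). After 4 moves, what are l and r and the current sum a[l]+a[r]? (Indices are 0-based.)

l=0, r=3, sum=22

l=0 r=7: 3+33=36 >19, r--
l=0 r=6: 3+32=35 >19, r--
l=0 r=5: 3+26=29 >19, r--
l=0 r=4: 3+25=28 >19, r--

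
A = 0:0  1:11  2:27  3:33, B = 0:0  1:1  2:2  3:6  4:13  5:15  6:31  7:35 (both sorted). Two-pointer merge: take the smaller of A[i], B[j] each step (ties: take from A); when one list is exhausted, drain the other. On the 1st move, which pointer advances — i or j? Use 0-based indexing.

i

i=0 j=0: A[i]=0<=B[j]=0 take 0, i++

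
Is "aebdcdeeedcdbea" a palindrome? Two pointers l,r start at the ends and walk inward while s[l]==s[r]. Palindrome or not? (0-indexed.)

[0,14] 'a'=='a' → l++,r--
[1,13] 'e'=='e' → l++,r--
[2,12] 'b'=='b' → l++,r--
[3,11] 'd'=='d' → l++,r--
[4,10] 'c'=='c' → l++,r--
[5,9] 'd'=='d' → l++,r--
[6,8] 'e'=='e' → l++,r--

palindrome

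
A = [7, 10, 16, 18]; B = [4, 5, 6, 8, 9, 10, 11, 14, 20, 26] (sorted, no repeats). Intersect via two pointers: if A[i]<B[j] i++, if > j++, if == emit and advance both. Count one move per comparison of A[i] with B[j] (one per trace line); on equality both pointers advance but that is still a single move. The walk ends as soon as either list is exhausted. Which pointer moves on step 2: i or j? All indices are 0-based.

j

i=0 j=0: 7>4, j++
i=0 j=1: 7>5, j++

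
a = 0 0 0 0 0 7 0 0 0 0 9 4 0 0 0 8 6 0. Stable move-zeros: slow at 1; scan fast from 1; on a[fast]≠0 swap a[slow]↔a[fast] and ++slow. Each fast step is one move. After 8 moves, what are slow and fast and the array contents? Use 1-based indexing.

(s=1,f=1) a[fast]=0 → fast++
(s=1,f=2) a[fast]=0 → fast++
(s=1,f=3) a[fast]=0 → fast++
(s=1,f=4) a[fast]=0 → fast++
(s=1,f=5) a[fast]=0 → fast++
(s=1,f=6) a[fast]=7≠0 swap→a[1]=7 → slow++,fast++
(s=2,f=7) a[fast]=0 → fast++
(s=2,f=8) a[fast]=0 → fast++

slow=2, fast=9, a=[7, 0, 0, 0, 0, 0, 0, 0, 0, 0, 9, 4, 0, 0, 0, 8, 6, 0]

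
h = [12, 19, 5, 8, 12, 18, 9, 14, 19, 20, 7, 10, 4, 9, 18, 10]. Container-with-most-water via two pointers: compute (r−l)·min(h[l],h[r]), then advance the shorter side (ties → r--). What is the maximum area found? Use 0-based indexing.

l=0 r=15: min(12,10)*15=150 best=150 *, r--
l=0 r=14: min(12,18)*14=168 best=168 *, l++
l=1 r=14: min(19,18)*13=234 best=234 *, r--
l=1 r=13: min(19,9)*12=108 best=234, r--
l=1 r=12: min(19,4)*11=44 best=234, r--
l=1 r=11: min(19,10)*10=100 best=234, r--
l=1 r=10: min(19,7)*9=63 best=234, r--
l=1 r=9: min(19,20)*8=152 best=234, l++
l=2 r=9: min(5,20)*7=35 best=234, l++
l=3 r=9: min(8,20)*6=48 best=234, l++
l=4 r=9: min(12,20)*5=60 best=234, l++
l=5 r=9: min(18,20)*4=72 best=234, l++
l=6 r=9: min(9,20)*3=27 best=234, l++
l=7 r=9: min(14,20)*2=28 best=234, l++
l=8 r=9: min(19,20)*1=19 best=234, l++

max area = 234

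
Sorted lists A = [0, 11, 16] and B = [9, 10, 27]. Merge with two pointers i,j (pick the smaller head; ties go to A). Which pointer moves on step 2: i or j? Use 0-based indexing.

j

i=0 j=0: A[i]=0<=B[j]=9 take 0, i++
i=1 j=0: A[i]=11>B[j]=9 take 9, j++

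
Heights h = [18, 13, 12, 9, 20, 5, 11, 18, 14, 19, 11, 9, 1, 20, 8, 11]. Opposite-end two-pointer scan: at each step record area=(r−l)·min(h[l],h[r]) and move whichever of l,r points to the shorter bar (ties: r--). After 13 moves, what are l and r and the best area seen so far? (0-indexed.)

[0,15] min(18,11)*15=165 best=165 * → r--
[0,14] min(18,8)*14=112 best=165 → r--
[0,13] min(18,20)*13=234 best=234 * → l++
[1,13] min(13,20)*12=156 best=234 → l++
[2,13] min(12,20)*11=132 best=234 → l++
[3,13] min(9,20)*10=90 best=234 → l++
[4,13] min(20,20)*9=180 best=234 → r--
[4,12] min(20,1)*8=8 best=234 → r--
[4,11] min(20,9)*7=63 best=234 → r--
[4,10] min(20,11)*6=66 best=234 → r--
[4,9] min(20,19)*5=95 best=234 → r--
[4,8] min(20,14)*4=56 best=234 → r--
[4,7] min(20,18)*3=54 best=234 → r--

l=4, r=6, best area=234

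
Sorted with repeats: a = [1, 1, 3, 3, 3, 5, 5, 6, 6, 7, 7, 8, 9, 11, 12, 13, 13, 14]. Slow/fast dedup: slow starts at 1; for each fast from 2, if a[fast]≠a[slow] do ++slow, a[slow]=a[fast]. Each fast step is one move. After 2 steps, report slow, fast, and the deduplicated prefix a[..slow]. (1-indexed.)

(s=1,f=2) a[fast]=1=a[slow] dup → fast++
(s=1,f=3) a[fast]=3≠a[slow]=1 write a[2]=3 → slow++,fast++

slow=2, fast=4, prefix=[1, 3]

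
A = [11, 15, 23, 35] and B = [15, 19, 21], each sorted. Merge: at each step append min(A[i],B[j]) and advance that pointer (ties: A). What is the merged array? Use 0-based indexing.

i=0 j=0: A[i]=11<=B[j]=15 take 11, i++
i=1 j=0: A[i]=15<=B[j]=15 take 15, i++
i=2 j=0: A[i]=23>B[j]=15 take 15, j++
i=2 j=1: A[i]=23>B[j]=19 take 19, j++
i=2 j=2: A[i]=23>B[j]=21 take 21, j++
i=2 j=3: B done, take A[i]=23, i++
i=3 j=3: B done, take A[i]=35, i++

[11, 15, 15, 19, 21, 23, 35]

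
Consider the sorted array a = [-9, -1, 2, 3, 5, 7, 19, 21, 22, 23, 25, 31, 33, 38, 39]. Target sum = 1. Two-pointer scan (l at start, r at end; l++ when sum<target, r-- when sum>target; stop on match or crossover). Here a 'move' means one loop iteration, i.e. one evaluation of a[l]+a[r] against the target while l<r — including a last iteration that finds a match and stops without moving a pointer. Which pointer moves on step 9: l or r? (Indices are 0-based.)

[0,14] -9+39=30 >1 → r--
[0,13] -9+38=29 >1 → r--
[0,12] -9+33=24 >1 → r--
[0,11] -9+31=22 >1 → r--
[0,10] -9+25=16 >1 → r--
[0,9] -9+23=14 >1 → r--
[0,8] -9+22=13 >1 → r--
[0,7] -9+21=12 >1 → r--
[0,6] -9+19=10 >1 → r--

r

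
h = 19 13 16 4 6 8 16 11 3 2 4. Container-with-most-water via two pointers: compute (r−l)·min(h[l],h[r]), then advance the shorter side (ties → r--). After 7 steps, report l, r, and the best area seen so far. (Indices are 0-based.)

l=0, r=3, best area=96

l=0 r=10: min(19,4)*10=40 best=40 *, r--
l=0 r=9: min(19,2)*9=18 best=40, r--
l=0 r=8: min(19,3)*8=24 best=40, r--
l=0 r=7: min(19,11)*7=77 best=77 *, r--
l=0 r=6: min(19,16)*6=96 best=96 *, r--
l=0 r=5: min(19,8)*5=40 best=96, r--
l=0 r=4: min(19,6)*4=24 best=96, r--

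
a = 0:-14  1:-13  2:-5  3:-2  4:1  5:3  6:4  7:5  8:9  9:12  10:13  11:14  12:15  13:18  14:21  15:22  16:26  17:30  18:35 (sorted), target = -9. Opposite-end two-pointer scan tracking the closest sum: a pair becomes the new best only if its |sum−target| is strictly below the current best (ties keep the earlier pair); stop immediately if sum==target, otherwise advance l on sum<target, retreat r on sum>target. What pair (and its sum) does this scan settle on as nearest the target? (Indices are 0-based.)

pair (-14, 5) with sum -9 (|Δ|=0)

[0,18] -14+35=21 d=30 * → r--
[0,17] -14+30=16 d=25 * → r--
[0,16] -14+26=12 d=21 * → r--
[0,15] -14+22=8 d=17 * → r--
[0,14] -14+21=7 d=16 * → r--
[0,13] -14+18=4 d=13 * → r--
[0,12] -14+15=1 d=10 * → r--
[0,11] -14+14=0 d=9 * → r--
[0,10] -14+13=-1 d=8 * → r--
[0,9] -14+12=-2 d=7 * → r--
[0,8] -14+9=-5 d=4 * → r--
[0,7] -14+5=-9 d=0 * → stop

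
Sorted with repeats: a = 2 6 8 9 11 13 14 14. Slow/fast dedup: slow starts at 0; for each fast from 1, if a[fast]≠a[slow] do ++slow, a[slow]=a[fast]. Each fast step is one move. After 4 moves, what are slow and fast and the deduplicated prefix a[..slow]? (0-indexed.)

slow=0 fast=1: a[fast]=6≠a[slow]=2 write a[1]=6, slow++,fast++
slow=1 fast=2: a[fast]=8≠a[slow]=6 write a[2]=8, slow++,fast++
slow=2 fast=3: a[fast]=9≠a[slow]=8 write a[3]=9, slow++,fast++
slow=3 fast=4: a[fast]=11≠a[slow]=9 write a[4]=11, slow++,fast++

slow=4, fast=5, prefix=[2, 6, 8, 9, 11]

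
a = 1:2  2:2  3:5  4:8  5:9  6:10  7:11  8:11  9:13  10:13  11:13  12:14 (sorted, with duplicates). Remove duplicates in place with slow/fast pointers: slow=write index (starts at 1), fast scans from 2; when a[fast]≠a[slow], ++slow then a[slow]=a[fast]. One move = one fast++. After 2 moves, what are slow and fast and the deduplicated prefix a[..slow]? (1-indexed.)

slow=1 fast=2: a[fast]=2=a[slow] dup, fast++
slow=1 fast=3: a[fast]=5≠a[slow]=2 write a[2]=5, slow++,fast++

slow=2, fast=4, prefix=[2, 5]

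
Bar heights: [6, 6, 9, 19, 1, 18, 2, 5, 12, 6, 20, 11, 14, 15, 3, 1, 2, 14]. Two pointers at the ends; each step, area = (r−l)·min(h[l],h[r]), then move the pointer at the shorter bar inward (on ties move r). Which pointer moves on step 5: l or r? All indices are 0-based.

[0,17] min(6,14)*17=102 best=102 * → l++
[1,17] min(6,14)*16=96 best=102 → l++
[2,17] min(9,14)*15=135 best=135 * → l++
[3,17] min(19,14)*14=196 best=196 * → r--
[3,16] min(19,2)*13=26 best=196 → r--

r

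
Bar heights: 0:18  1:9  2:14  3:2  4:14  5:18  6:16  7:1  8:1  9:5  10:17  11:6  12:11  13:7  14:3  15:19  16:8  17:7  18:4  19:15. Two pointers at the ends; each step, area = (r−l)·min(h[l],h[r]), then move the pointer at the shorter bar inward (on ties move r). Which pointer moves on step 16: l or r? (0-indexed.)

l

l=0 r=19: min(18,15)*19=285 best=285 *, r--
l=0 r=18: min(18,4)*18=72 best=285, r--
l=0 r=17: min(18,7)*17=119 best=285, r--
l=0 r=16: min(18,8)*16=128 best=285, r--
l=0 r=15: min(18,19)*15=270 best=285, l++
l=1 r=15: min(9,19)*14=126 best=285, l++
l=2 r=15: min(14,19)*13=182 best=285, l++
l=3 r=15: min(2,19)*12=24 best=285, l++
l=4 r=15: min(14,19)*11=154 best=285, l++
l=5 r=15: min(18,19)*10=180 best=285, l++
l=6 r=15: min(16,19)*9=144 best=285, l++
l=7 r=15: min(1,19)*8=8 best=285, l++
l=8 r=15: min(1,19)*7=7 best=285, l++
l=9 r=15: min(5,19)*6=30 best=285, l++
l=10 r=15: min(17,19)*5=85 best=285, l++
l=11 r=15: min(6,19)*4=24 best=285, l++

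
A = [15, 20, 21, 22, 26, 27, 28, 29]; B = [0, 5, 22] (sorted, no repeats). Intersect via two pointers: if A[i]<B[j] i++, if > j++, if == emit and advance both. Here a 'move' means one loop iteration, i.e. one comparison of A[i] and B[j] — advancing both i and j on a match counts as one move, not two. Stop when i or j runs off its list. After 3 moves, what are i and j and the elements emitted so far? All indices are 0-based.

i=0 j=0: 15>0, j++
i=0 j=1: 15>5, j++
i=0 j=2: 15<22, i++

i=1, j=2, emitted=[]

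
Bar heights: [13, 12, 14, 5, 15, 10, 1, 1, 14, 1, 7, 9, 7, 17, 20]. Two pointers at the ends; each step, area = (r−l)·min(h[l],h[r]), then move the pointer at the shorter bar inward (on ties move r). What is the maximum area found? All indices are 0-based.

[0,14] min(13,20)*14=182 best=182 * → l++
[1,14] min(12,20)*13=156 best=182 → l++
[2,14] min(14,20)*12=168 best=182 → l++
[3,14] min(5,20)*11=55 best=182 → l++
[4,14] min(15,20)*10=150 best=182 → l++
[5,14] min(10,20)*9=90 best=182 → l++
[6,14] min(1,20)*8=8 best=182 → l++
[7,14] min(1,20)*7=7 best=182 → l++
[8,14] min(14,20)*6=84 best=182 → l++
[9,14] min(1,20)*5=5 best=182 → l++
[10,14] min(7,20)*4=28 best=182 → l++
[11,14] min(9,20)*3=27 best=182 → l++
[12,14] min(7,20)*2=14 best=182 → l++
[13,14] min(17,20)*1=17 best=182 → l++

max area = 182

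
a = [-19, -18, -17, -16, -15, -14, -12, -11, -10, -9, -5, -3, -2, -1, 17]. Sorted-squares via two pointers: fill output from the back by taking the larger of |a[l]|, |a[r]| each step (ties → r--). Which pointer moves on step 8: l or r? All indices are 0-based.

l=0 r=14: |-19|>|17| out[14]=361, l++
l=1 r=14: |-18|>|17| out[13]=324, l++
l=2 r=14: |-17|<=|17| out[12]=289, r--
l=2 r=13: |-17|>|-1| out[11]=289, l++
l=3 r=13: |-16|>|-1| out[10]=256, l++
l=4 r=13: |-15|>|-1| out[9]=225, l++
l=5 r=13: |-14|>|-1| out[8]=196, l++
l=6 r=13: |-12|>|-1| out[7]=144, l++

l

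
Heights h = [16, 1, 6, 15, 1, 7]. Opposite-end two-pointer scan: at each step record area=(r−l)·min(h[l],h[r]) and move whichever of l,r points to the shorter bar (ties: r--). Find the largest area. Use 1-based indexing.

max area = 45

[1,6] min(16,7)*5=35 best=35 * → r--
[1,5] min(16,1)*4=4 best=35 → r--
[1,4] min(16,15)*3=45 best=45 * → r--
[1,3] min(16,6)*2=12 best=45 → r--
[1,2] min(16,1)*1=1 best=45 → r--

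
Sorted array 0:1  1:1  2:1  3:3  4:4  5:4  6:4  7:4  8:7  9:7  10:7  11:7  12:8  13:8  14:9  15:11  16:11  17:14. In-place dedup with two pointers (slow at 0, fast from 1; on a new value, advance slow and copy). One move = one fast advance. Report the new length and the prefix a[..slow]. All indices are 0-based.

length 8; prefix = [1, 3, 4, 7, 8, 9, 11, 14]

(s=0,f=1) a[fast]=1=a[slow] dup → fast++
(s=0,f=2) a[fast]=1=a[slow] dup → fast++
(s=0,f=3) a[fast]=3≠a[slow]=1 write a[1]=3 → slow++,fast++
(s=1,f=4) a[fast]=4≠a[slow]=3 write a[2]=4 → slow++,fast++
(s=2,f=5) a[fast]=4=a[slow] dup → fast++
(s=2,f=6) a[fast]=4=a[slow] dup → fast++
(s=2,f=7) a[fast]=4=a[slow] dup → fast++
(s=2,f=8) a[fast]=7≠a[slow]=4 write a[3]=7 → slow++,fast++
(s=3,f=9) a[fast]=7=a[slow] dup → fast++
(s=3,f=10) a[fast]=7=a[slow] dup → fast++
(s=3,f=11) a[fast]=7=a[slow] dup → fast++
(s=3,f=12) a[fast]=8≠a[slow]=7 write a[4]=8 → slow++,fast++
(s=4,f=13) a[fast]=8=a[slow] dup → fast++
(s=4,f=14) a[fast]=9≠a[slow]=8 write a[5]=9 → slow++,fast++
(s=5,f=15) a[fast]=11≠a[slow]=9 write a[6]=11 → slow++,fast++
(s=6,f=16) a[fast]=11=a[slow] dup → fast++
(s=6,f=17) a[fast]=14≠a[slow]=11 write a[7]=14 → slow++,fast++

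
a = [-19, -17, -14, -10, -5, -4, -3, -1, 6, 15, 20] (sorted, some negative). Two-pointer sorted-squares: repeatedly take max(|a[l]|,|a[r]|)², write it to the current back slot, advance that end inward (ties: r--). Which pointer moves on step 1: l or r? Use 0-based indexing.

r

l=0 r=10: |-19|<=|20| out[10]=400, r--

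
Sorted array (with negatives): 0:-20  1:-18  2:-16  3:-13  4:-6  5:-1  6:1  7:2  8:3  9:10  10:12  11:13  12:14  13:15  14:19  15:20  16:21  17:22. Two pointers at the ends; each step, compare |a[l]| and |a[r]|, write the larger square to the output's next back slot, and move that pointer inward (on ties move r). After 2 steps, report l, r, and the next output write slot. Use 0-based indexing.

[0,17] |-20|<=|22| out[17]=484 → r--
[0,16] |-20|<=|21| out[16]=441 → r--

l=0, r=15, next write slot=15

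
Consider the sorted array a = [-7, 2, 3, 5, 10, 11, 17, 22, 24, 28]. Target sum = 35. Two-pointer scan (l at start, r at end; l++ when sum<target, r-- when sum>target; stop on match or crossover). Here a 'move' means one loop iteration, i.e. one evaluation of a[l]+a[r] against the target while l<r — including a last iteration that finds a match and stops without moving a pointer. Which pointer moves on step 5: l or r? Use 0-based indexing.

[0,9] -7+28=21 <35 → l++
[1,9] 2+28=30 <35 → l++
[2,9] 3+28=31 <35 → l++
[3,9] 5+28=33 <35 → l++
[4,9] 10+28=38 >35 → r--

r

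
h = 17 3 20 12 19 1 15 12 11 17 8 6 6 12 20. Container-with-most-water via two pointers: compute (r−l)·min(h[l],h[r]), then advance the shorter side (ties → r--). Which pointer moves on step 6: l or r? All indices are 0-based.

[0,14] min(17,20)*14=238 best=238 * → l++
[1,14] min(3,20)*13=39 best=238 → l++
[2,14] min(20,20)*12=240 best=240 * → r--
[2,13] min(20,12)*11=132 best=240 → r--
[2,12] min(20,6)*10=60 best=240 → r--
[2,11] min(20,6)*9=54 best=240 → r--

r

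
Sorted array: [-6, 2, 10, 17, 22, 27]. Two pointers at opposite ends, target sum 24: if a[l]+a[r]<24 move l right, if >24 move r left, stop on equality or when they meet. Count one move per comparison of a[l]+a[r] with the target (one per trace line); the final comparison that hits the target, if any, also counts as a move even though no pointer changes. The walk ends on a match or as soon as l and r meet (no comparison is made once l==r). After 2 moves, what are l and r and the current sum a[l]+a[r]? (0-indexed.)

l=0 r=5: -6+27=21 <24, l++
l=1 r=5: 2+27=29 >24, r--

l=1, r=4, sum=24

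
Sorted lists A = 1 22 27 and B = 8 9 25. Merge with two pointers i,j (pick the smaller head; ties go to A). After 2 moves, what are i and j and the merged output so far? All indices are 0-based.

[i=0,j=0] A[i]=1<=B[j]=8 take 1 → i++
[i=1,j=0] A[i]=22>B[j]=8 take 8 → j++

i=1, j=1, merged so far=[1, 8]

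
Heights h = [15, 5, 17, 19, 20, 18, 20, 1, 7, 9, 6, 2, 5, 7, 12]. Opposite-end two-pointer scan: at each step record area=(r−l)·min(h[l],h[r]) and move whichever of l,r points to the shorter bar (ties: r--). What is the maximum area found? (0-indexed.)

max area = 168

[0,14] min(15,12)*14=168 best=168 * → r--
[0,13] min(15,7)*13=91 best=168 → r--
[0,12] min(15,5)*12=60 best=168 → r--
[0,11] min(15,2)*11=22 best=168 → r--
[0,10] min(15,6)*10=60 best=168 → r--
[0,9] min(15,9)*9=81 best=168 → r--
[0,8] min(15,7)*8=56 best=168 → r--
[0,7] min(15,1)*7=7 best=168 → r--
[0,6] min(15,20)*6=90 best=168 → l++
[1,6] min(5,20)*5=25 best=168 → l++
[2,6] min(17,20)*4=68 best=168 → l++
[3,6] min(19,20)*3=57 best=168 → l++
[4,6] min(20,20)*2=40 best=168 → r--
[4,5] min(20,18)*1=18 best=168 → r--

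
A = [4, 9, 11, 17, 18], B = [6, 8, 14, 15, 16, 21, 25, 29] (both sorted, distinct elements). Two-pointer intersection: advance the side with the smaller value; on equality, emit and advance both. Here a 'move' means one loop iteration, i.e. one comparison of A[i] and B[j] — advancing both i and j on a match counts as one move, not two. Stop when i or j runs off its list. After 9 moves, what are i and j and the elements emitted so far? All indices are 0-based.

[i=0,j=0] 4<6 → i++
[i=1,j=0] 9>6 → j++
[i=1,j=1] 9>8 → j++
[i=1,j=2] 9<14 → i++
[i=2,j=2] 11<14 → i++
[i=3,j=2] 17>14 → j++
[i=3,j=3] 17>15 → j++
[i=3,j=4] 17>16 → j++
[i=3,j=5] 17<21 → i++

i=4, j=5, emitted=[]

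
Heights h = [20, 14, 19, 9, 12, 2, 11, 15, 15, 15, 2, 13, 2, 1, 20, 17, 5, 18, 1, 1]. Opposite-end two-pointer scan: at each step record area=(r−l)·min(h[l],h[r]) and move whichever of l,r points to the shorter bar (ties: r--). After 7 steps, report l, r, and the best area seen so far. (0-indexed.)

l=0, r=12, best area=306

[0,19] min(20,1)*19=19 best=19 * → r--
[0,18] min(20,1)*18=18 best=19 → r--
[0,17] min(20,18)*17=306 best=306 * → r--
[0,16] min(20,5)*16=80 best=306 → r--
[0,15] min(20,17)*15=255 best=306 → r--
[0,14] min(20,20)*14=280 best=306 → r--
[0,13] min(20,1)*13=13 best=306 → r--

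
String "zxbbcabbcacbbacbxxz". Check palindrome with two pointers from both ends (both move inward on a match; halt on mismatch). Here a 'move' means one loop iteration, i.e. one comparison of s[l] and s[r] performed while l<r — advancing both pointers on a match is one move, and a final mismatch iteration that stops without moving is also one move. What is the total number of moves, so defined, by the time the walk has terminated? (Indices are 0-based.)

3 moves

l=0 r=18: 'z'=='z', l++,r--
l=1 r=17: 'x'=='x', l++,r--
l=2 r=16: 'b'!='x', stop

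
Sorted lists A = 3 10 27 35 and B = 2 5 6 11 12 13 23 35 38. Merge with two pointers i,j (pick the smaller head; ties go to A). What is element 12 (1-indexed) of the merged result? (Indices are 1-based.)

i=1 j=1: A[i]=3>B[j]=2 take 2, j++
i=1 j=2: A[i]=3<=B[j]=5 take 3, i++
i=2 j=2: A[i]=10>B[j]=5 take 5, j++
i=2 j=3: A[i]=10>B[j]=6 take 6, j++
i=2 j=4: A[i]=10<=B[j]=11 take 10, i++
i=3 j=4: A[i]=27>B[j]=11 take 11, j++
i=3 j=5: A[i]=27>B[j]=12 take 12, j++
i=3 j=6: A[i]=27>B[j]=13 take 13, j++
i=3 j=7: A[i]=27>B[j]=23 take 23, j++
i=3 j=8: A[i]=27<=B[j]=35 take 27, i++
i=4 j=8: A[i]=35<=B[j]=35 take 35, i++
i=5 j=8: A done, take B[j]=35, j++
i=5 j=9: A done, take B[j]=38, j++

merged[12] = 35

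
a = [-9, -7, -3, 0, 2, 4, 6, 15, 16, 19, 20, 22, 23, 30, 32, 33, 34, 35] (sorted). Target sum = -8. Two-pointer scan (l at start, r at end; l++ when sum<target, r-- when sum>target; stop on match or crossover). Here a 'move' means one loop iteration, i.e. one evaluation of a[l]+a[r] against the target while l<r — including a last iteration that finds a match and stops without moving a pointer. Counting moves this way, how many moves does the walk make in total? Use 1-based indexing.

17 moves

[1,18] -9+35=26 >-8 → r--
[1,17] -9+34=25 >-8 → r--
[1,16] -9+33=24 >-8 → r--
[1,15] -9+32=23 >-8 → r--
[1,14] -9+30=21 >-8 → r--
[1,13] -9+23=14 >-8 → r--
[1,12] -9+22=13 >-8 → r--
[1,11] -9+20=11 >-8 → r--
[1,10] -9+19=10 >-8 → r--
[1,9] -9+16=7 >-8 → r--
[1,8] -9+15=6 >-8 → r--
[1,7] -9+6=-3 >-8 → r--
[1,6] -9+4=-5 >-8 → r--
[1,5] -9+2=-7 >-8 → r--
[1,4] -9+0=-9 <-8 → l++
[2,4] -7+0=-7 >-8 → r--
[2,3] -7+-3=-10 <-8 → l++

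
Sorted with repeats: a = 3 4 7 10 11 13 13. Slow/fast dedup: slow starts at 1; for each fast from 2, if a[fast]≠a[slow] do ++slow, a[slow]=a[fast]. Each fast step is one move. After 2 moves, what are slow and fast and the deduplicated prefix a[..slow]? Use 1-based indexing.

slow=3, fast=4, prefix=[3, 4, 7]

slow=1 fast=2: a[fast]=4≠a[slow]=3 write a[2]=4, slow++,fast++
slow=2 fast=3: a[fast]=7≠a[slow]=4 write a[3]=7, slow++,fast++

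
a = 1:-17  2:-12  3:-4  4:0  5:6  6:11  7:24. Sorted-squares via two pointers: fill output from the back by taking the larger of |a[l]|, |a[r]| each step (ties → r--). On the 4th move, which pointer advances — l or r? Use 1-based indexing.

l=1 r=7: |-17|<=|24| out[7]=576, r--
l=1 r=6: |-17|>|11| out[6]=289, l++
l=2 r=6: |-12|>|11| out[5]=144, l++
l=3 r=6: |-4|<=|11| out[4]=121, r--

r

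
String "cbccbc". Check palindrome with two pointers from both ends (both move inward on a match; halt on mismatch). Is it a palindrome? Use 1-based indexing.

palindrome

l=1 r=6: 'c'=='c', l++,r--
l=2 r=5: 'b'=='b', l++,r--
l=3 r=4: 'c'=='c', l++,r--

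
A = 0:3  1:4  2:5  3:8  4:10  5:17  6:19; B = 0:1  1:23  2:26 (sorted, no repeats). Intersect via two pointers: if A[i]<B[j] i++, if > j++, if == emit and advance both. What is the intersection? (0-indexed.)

intersection = []

i=0 j=0: 3>1, j++
i=0 j=1: 3<23, i++
i=1 j=1: 4<23, i++
i=2 j=1: 5<23, i++
i=3 j=1: 8<23, i++
i=4 j=1: 10<23, i++
i=5 j=1: 17<23, i++
i=6 j=1: 19<23, i++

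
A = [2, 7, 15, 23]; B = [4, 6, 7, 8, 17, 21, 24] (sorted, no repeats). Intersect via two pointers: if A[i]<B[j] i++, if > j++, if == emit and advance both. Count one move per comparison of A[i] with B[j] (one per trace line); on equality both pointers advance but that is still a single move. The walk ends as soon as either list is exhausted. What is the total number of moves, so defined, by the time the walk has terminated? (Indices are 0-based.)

[i=0,j=0] 2<4 → i++
[i=1,j=0] 7>4 → j++
[i=1,j=1] 7>6 → j++
[i=1,j=2] 7==7 emit → i++,j++
[i=2,j=3] 15>8 → j++
[i=2,j=4] 15<17 → i++
[i=3,j=4] 23>17 → j++
[i=3,j=5] 23>21 → j++
[i=3,j=6] 23<24 → i++

9 moves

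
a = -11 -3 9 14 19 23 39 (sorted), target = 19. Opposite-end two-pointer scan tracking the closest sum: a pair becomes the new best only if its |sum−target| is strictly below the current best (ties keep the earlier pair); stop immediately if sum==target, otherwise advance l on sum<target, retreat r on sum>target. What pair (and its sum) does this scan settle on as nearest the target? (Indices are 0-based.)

l=0 r=6: -11+39=28 d=9 *, r--
l=0 r=5: -11+23=12 d=7 *, l++
l=1 r=5: -3+23=20 d=1 *, r--
l=1 r=4: -3+19=16 d=3, l++
l=2 r=4: 9+19=28 d=9, r--
l=2 r=3: 9+14=23 d=4, r--

pair (-3, 23) with sum 20 (|Δ|=1)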